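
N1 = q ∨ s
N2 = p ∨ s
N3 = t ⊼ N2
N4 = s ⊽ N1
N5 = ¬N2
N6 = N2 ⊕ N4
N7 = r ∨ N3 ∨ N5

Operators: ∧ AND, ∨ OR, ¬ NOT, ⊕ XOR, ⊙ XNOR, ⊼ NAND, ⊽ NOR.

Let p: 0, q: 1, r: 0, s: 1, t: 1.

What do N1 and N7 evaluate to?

N1 = 1, N7 = 0

N1 = q OR s = 1 OR 1 = 1
N2 = p OR s = 0 OR 1 = 1
N3 = t NAND N2 = 1 NAND 1 = 0
N5 = NOT N2 = NOT 1 = 0
N7 = r OR N3 OR N5 = 0 OR 0 OR 0 = 0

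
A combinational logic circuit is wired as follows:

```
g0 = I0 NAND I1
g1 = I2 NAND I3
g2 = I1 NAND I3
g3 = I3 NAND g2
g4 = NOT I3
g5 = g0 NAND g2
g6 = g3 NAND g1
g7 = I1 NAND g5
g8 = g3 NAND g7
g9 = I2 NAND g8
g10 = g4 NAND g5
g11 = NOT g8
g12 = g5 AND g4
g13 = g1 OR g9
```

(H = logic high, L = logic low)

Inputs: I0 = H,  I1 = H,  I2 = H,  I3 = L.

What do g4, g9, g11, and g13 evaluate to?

g4 = H, g9 = L, g11 = L, g13 = H

g0 = I0 NAND I1 = H NAND H = L
g1 = I2 NAND I3 = H NAND L = H
g2 = I1 NAND I3 = H NAND L = H
g3 = I3 NAND g2 = L NAND H = H
g4 = NOT I3 = NOT L = H
g5 = g0 NAND g2 = L NAND H = H
g7 = I1 NAND g5 = H NAND H = L
g8 = g3 NAND g7 = H NAND L = H
g9 = I2 NAND g8 = H NAND H = L
g11 = NOT g8 = NOT H = L
g13 = g1 OR g9 = H OR L = H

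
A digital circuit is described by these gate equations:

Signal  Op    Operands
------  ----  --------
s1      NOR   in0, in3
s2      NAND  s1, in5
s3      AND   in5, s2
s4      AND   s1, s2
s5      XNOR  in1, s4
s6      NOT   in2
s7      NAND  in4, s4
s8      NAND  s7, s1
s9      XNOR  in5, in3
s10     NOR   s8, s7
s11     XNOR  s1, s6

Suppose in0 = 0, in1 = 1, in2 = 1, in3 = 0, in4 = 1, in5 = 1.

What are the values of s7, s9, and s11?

s7 = 1  s9 = 0  s11 = 0

s1 = in0 NOR in3 = 0 NOR 0 = 1
s2 = s1 NAND in5 = 1 NAND 1 = 0
s4 = s1 AND s2 = 1 AND 0 = 0
s6 = NOT in2 = NOT 1 = 0
s7 = in4 NAND s4 = 1 NAND 0 = 1
s9 = in5 XNOR in3 = 1 XNOR 0 = 0
s11 = s1 XNOR s6 = 1 XNOR 0 = 0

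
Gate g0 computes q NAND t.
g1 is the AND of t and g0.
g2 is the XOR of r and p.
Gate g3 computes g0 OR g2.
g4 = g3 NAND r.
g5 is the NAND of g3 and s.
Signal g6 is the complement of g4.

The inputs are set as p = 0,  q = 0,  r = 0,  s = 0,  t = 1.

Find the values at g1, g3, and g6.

g0 = q NAND t = 0 NAND 1 = 1
g1 = t AND g0 = 1 AND 1 = 1
g2 = r XOR p = 0 XOR 0 = 0
g3 = g0 OR g2 = 1 OR 0 = 1
g4 = g3 NAND r = 1 NAND 0 = 1
g6 = NOT g4 = NOT 1 = 0

g1 = 1  g3 = 1  g6 = 0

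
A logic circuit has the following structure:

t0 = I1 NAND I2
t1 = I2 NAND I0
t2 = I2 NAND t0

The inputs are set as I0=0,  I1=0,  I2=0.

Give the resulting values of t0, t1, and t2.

t0 = I1 NAND I2 = 0 NAND 0 = 1
t1 = I2 NAND I0 = 0 NAND 0 = 1
t2 = I2 NAND t0 = 0 NAND 1 = 1

t0 = 1  t1 = 1  t2 = 1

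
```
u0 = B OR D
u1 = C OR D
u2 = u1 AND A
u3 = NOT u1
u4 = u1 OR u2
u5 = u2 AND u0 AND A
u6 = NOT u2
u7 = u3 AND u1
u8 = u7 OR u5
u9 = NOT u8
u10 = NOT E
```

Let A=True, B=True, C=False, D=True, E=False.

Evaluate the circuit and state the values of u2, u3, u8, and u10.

u0 = B OR D = True OR True = True
u1 = C OR D = False OR True = True
u2 = u1 AND A = True AND True = True
u3 = NOT u1 = NOT True = False
u5 = u2 AND u0 AND A = True AND True AND True = True
u7 = u3 AND u1 = False AND True = False
u8 = u7 OR u5 = False OR True = True
u10 = NOT E = NOT False = True

u2 = True; u3 = False; u8 = True; u10 = True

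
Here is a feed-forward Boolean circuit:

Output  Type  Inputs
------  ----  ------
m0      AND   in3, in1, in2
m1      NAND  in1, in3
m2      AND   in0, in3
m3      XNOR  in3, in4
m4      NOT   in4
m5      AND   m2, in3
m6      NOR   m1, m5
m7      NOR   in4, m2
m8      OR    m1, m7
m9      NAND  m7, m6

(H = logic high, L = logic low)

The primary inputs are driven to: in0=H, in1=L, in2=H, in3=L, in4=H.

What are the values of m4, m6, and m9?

m4 = L; m6 = L; m9 = H

m1 = in1 NAND in3 = L NAND L = H
m2 = in0 AND in3 = H AND L = L
m4 = NOT in4 = NOT H = L
m5 = m2 AND in3 = L AND L = L
m6 = m1 NOR m5 = H NOR L = L
m7 = in4 NOR m2 = H NOR L = L
m9 = m7 NAND m6 = L NAND L = H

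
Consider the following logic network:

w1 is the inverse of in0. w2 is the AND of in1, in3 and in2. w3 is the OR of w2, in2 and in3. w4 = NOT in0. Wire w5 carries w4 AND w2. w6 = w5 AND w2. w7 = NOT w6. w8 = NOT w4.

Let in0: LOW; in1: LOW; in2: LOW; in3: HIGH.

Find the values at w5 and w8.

w5 = LOW, w8 = LOW

w2 = in1 AND in3 AND in2 = LOW AND HIGH AND LOW = LOW
w4 = NOT in0 = NOT LOW = HIGH
w5 = w4 AND w2 = HIGH AND LOW = LOW
w8 = NOT w4 = NOT HIGH = LOW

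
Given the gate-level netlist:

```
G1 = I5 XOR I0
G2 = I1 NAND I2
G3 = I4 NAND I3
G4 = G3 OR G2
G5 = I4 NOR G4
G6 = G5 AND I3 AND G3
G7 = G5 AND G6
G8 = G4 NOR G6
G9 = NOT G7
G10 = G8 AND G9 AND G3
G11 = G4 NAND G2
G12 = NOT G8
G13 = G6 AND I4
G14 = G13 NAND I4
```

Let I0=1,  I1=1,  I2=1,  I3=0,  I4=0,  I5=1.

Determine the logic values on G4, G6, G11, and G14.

G2 = I1 NAND I2 = 1 NAND 1 = 0
G3 = I4 NAND I3 = 0 NAND 0 = 1
G4 = G3 OR G2 = 1 OR 0 = 1
G5 = I4 NOR G4 = 0 NOR 1 = 0
G6 = G5 AND I3 AND G3 = 0 AND 0 AND 1 = 0
G11 = G4 NAND G2 = 1 NAND 0 = 1
G13 = G6 AND I4 = 0 AND 0 = 0
G14 = G13 NAND I4 = 0 NAND 0 = 1

G4 = 1  G6 = 0  G11 = 1  G14 = 1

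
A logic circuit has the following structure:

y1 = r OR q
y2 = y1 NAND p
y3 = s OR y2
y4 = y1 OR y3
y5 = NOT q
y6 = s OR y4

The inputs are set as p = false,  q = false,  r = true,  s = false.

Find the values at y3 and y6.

y1 = r OR q = true OR false = true
y2 = y1 NAND p = true NAND false = true
y3 = s OR y2 = false OR true = true
y4 = y1 OR y3 = true OR true = true
y6 = s OR y4 = false OR true = true

y3 = true, y6 = true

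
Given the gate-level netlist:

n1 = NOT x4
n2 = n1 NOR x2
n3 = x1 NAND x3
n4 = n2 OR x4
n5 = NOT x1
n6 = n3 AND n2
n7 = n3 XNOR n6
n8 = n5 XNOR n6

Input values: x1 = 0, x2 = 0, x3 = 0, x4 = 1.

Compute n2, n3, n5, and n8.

n1 = NOT x4 = NOT 1 = 0
n2 = n1 NOR x2 = 0 NOR 0 = 1
n3 = x1 NAND x3 = 0 NAND 0 = 1
n5 = NOT x1 = NOT 0 = 1
n6 = n3 AND n2 = 1 AND 1 = 1
n8 = n5 XNOR n6 = 1 XNOR 1 = 1

n2 = 1, n3 = 1, n5 = 1, n8 = 1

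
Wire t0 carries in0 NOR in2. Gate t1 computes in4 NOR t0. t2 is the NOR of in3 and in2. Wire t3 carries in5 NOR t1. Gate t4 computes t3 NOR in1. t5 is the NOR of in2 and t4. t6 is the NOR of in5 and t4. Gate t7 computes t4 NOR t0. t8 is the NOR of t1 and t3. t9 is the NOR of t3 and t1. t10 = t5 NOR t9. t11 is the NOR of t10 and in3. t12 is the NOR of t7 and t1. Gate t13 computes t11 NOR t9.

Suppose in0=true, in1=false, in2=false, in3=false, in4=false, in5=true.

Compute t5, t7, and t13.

t5 = false; t7 = false; t13 = true

t0 = in0 NOR in2 = true NOR false = false
t1 = in4 NOR t0 = false NOR false = true
t3 = in5 NOR t1 = true NOR true = false
t4 = t3 NOR in1 = false NOR false = true
t5 = in2 NOR t4 = false NOR true = false
t7 = t4 NOR t0 = true NOR false = false
t9 = t3 NOR t1 = false NOR true = false
t10 = t5 NOR t9 = false NOR false = true
t11 = t10 NOR in3 = true NOR false = false
t13 = t11 NOR t9 = false NOR false = true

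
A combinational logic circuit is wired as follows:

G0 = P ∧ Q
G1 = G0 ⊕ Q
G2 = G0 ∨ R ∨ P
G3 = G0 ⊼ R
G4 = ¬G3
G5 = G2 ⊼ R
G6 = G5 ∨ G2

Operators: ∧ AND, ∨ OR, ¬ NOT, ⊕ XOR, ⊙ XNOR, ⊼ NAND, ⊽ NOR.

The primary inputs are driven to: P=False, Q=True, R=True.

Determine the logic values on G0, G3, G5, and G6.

G0 = False, G3 = True, G5 = False, G6 = True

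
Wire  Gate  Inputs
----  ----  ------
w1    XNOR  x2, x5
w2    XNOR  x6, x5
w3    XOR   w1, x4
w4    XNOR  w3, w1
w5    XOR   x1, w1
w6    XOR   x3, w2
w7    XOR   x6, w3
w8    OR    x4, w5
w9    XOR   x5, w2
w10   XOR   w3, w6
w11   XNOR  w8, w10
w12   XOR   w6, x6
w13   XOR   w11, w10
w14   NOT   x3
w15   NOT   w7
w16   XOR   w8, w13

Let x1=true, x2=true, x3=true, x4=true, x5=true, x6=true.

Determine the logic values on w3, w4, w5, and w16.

w1 = x2 XNOR x5 = true XNOR true = true
w2 = x6 XNOR x5 = true XNOR true = true
w3 = w1 XOR x4 = true XOR true = false
w4 = w3 XNOR w1 = false XNOR true = false
w5 = x1 XOR w1 = true XOR true = false
w6 = x3 XOR w2 = true XOR true = false
w8 = x4 OR w5 = true OR false = true
w10 = w3 XOR w6 = false XOR false = false
w11 = w8 XNOR w10 = true XNOR false = false
w13 = w11 XOR w10 = false XOR false = false
w16 = w8 XOR w13 = true XOR false = true

w3 = false, w4 = false, w5 = false, w16 = true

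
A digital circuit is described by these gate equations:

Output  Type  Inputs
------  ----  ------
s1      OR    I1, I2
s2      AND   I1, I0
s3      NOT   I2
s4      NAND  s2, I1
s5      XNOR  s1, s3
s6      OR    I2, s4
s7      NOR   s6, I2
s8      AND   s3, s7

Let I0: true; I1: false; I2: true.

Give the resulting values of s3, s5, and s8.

s1 = I1 OR I2 = false OR true = true
s2 = I1 AND I0 = false AND true = false
s3 = NOT I2 = NOT true = false
s4 = s2 NAND I1 = false NAND false = true
s5 = s1 XNOR s3 = true XNOR false = false
s6 = I2 OR s4 = true OR true = true
s7 = s6 NOR I2 = true NOR true = false
s8 = s3 AND s7 = false AND false = false

s3 = false  s5 = false  s8 = false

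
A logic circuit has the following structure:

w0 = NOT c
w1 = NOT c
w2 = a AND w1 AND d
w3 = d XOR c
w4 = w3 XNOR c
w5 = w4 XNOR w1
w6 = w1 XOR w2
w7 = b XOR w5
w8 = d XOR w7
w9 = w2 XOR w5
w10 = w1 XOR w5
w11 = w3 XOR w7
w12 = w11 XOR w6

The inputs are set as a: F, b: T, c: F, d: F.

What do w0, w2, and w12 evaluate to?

w0 = T; w2 = F; w12 = T

w0 = NOT c = NOT F = T
w1 = NOT c = NOT F = T
w2 = a AND w1 AND d = F AND T AND F = F
w3 = d XOR c = F XOR F = F
w4 = w3 XNOR c = F XNOR F = T
w5 = w4 XNOR w1 = T XNOR T = T
w6 = w1 XOR w2 = T XOR F = T
w7 = b XOR w5 = T XOR T = F
w11 = w3 XOR w7 = F XOR F = F
w12 = w11 XOR w6 = F XOR T = T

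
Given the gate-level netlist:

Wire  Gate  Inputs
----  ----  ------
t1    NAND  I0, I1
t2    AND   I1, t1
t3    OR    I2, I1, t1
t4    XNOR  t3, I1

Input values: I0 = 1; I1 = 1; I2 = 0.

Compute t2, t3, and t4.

t1 = I0 NAND I1 = 1 NAND 1 = 0
t2 = I1 AND t1 = 1 AND 0 = 0
t3 = I2 OR I1 OR t1 = 0 OR 1 OR 0 = 1
t4 = t3 XNOR I1 = 1 XNOR 1 = 1

t2 = 0; t3 = 1; t4 = 1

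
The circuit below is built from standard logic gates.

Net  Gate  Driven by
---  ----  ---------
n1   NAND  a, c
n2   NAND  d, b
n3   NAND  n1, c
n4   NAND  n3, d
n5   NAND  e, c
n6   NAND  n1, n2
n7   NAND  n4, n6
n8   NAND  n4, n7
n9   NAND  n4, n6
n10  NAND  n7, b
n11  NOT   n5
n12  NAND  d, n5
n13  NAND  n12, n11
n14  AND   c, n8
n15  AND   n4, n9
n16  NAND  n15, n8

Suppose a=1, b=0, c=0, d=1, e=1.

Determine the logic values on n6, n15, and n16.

n6 = 0, n15 = 0, n16 = 1

n1 = a NAND c = 1 NAND 0 = 1
n2 = d NAND b = 1 NAND 0 = 1
n3 = n1 NAND c = 1 NAND 0 = 1
n4 = n3 NAND d = 1 NAND 1 = 0
n6 = n1 NAND n2 = 1 NAND 1 = 0
n7 = n4 NAND n6 = 0 NAND 0 = 1
n8 = n4 NAND n7 = 0 NAND 1 = 1
n9 = n4 NAND n6 = 0 NAND 0 = 1
n15 = n4 AND n9 = 0 AND 1 = 0
n16 = n15 NAND n8 = 0 NAND 1 = 1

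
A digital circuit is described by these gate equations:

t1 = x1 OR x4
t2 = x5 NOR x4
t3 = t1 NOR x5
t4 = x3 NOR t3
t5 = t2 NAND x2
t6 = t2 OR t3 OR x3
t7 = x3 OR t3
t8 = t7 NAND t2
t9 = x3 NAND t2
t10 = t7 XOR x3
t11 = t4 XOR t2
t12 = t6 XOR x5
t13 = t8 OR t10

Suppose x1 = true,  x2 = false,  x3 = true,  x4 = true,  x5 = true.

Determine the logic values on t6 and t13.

t6 = true, t13 = true

t1 = x1 OR x4 = true OR true = true
t2 = x5 NOR x4 = true NOR true = false
t3 = t1 NOR x5 = true NOR true = false
t6 = t2 OR t3 OR x3 = false OR false OR true = true
t7 = x3 OR t3 = true OR false = true
t8 = t7 NAND t2 = true NAND false = true
t10 = t7 XOR x3 = true XOR true = false
t13 = t8 OR t10 = true OR false = true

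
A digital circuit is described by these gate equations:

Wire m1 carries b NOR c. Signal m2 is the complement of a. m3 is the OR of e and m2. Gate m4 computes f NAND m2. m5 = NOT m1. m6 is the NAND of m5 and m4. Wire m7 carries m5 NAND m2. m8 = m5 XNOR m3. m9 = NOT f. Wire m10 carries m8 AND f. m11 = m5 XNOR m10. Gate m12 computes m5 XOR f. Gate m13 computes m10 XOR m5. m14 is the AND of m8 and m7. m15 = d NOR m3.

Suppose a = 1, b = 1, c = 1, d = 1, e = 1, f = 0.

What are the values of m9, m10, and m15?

m1 = b NOR c = 1 NOR 1 = 0
m2 = NOT a = NOT 1 = 0
m3 = e OR m2 = 1 OR 0 = 1
m5 = NOT m1 = NOT 0 = 1
m8 = m5 XNOR m3 = 1 XNOR 1 = 1
m9 = NOT f = NOT 0 = 1
m10 = m8 AND f = 1 AND 0 = 0
m15 = d NOR m3 = 1 NOR 1 = 0

m9 = 1, m10 = 0, m15 = 0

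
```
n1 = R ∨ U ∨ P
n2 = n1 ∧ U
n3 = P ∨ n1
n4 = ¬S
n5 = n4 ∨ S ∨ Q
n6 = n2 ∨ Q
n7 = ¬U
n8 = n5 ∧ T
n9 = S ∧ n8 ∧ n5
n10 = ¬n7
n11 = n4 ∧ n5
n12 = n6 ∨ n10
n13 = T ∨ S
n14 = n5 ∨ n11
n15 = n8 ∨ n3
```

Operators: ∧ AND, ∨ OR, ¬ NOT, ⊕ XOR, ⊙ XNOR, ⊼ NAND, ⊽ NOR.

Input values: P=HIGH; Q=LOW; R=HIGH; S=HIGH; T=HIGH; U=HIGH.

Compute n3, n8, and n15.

n3 = HIGH  n8 = HIGH  n15 = HIGH

n1 = R OR U OR P = HIGH OR HIGH OR HIGH = HIGH
n3 = P OR n1 = HIGH OR HIGH = HIGH
n4 = NOT S = NOT HIGH = LOW
n5 = n4 OR S OR Q = LOW OR HIGH OR LOW = HIGH
n8 = n5 AND T = HIGH AND HIGH = HIGH
n15 = n8 OR n3 = HIGH OR HIGH = HIGH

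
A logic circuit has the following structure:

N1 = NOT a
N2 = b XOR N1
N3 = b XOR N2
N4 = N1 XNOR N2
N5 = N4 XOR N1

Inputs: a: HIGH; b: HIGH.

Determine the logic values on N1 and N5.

N1 = NOT a = NOT HIGH = LOW
N2 = b XOR N1 = HIGH XOR LOW = HIGH
N4 = N1 XNOR N2 = LOW XNOR HIGH = LOW
N5 = N4 XOR N1 = LOW XOR LOW = LOW

N1 = LOW; N5 = LOW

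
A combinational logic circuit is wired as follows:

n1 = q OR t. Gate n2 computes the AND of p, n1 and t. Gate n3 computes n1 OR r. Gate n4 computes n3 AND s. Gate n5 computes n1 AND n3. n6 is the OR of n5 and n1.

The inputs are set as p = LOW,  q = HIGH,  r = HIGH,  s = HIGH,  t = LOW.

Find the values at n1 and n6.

n1 = HIGH  n6 = HIGH

n1 = q OR t = HIGH OR LOW = HIGH
n3 = n1 OR r = HIGH OR HIGH = HIGH
n5 = n1 AND n3 = HIGH AND HIGH = HIGH
n6 = n5 OR n1 = HIGH OR HIGH = HIGH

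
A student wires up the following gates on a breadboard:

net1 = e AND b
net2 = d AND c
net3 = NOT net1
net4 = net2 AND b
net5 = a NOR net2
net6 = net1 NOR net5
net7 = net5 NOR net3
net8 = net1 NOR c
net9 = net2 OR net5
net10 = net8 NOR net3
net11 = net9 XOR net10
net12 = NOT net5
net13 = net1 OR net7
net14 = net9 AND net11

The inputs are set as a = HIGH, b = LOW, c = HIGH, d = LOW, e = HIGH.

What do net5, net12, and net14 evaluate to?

net1 = e AND b = HIGH AND LOW = LOW
net2 = d AND c = LOW AND HIGH = LOW
net3 = NOT net1 = NOT LOW = HIGH
net5 = a NOR net2 = HIGH NOR LOW = LOW
net8 = net1 NOR c = LOW NOR HIGH = LOW
net9 = net2 OR net5 = LOW OR LOW = LOW
net10 = net8 NOR net3 = LOW NOR HIGH = LOW
net11 = net9 XOR net10 = LOW XOR LOW = LOW
net12 = NOT net5 = NOT LOW = HIGH
net14 = net9 AND net11 = LOW AND LOW = LOW

net5 = LOW  net12 = HIGH  net14 = LOW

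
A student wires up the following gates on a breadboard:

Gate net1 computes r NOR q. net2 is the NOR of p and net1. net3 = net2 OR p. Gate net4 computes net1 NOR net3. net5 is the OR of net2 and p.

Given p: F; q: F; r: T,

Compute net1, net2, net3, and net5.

net1 = F, net2 = T, net3 = T, net5 = T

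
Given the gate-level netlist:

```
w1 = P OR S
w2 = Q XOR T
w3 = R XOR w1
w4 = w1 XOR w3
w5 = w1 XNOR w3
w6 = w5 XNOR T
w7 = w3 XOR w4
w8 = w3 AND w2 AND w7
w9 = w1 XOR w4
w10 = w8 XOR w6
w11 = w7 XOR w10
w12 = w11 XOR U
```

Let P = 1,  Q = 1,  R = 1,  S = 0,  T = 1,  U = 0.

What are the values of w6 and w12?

w1 = P OR S = 1 OR 0 = 1
w2 = Q XOR T = 1 XOR 1 = 0
w3 = R XOR w1 = 1 XOR 1 = 0
w4 = w1 XOR w3 = 1 XOR 0 = 1
w5 = w1 XNOR w3 = 1 XNOR 0 = 0
w6 = w5 XNOR T = 0 XNOR 1 = 0
w7 = w3 XOR w4 = 0 XOR 1 = 1
w8 = w3 AND w2 AND w7 = 0 AND 0 AND 1 = 0
w10 = w8 XOR w6 = 0 XOR 0 = 0
w11 = w7 XOR w10 = 1 XOR 0 = 1
w12 = w11 XOR U = 1 XOR 0 = 1

w6 = 0  w12 = 1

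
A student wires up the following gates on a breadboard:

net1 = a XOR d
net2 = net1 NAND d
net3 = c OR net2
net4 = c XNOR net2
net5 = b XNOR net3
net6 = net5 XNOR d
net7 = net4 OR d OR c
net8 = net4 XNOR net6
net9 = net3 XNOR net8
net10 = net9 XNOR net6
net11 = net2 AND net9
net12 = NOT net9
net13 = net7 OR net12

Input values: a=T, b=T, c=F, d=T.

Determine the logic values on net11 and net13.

net11 = F, net13 = T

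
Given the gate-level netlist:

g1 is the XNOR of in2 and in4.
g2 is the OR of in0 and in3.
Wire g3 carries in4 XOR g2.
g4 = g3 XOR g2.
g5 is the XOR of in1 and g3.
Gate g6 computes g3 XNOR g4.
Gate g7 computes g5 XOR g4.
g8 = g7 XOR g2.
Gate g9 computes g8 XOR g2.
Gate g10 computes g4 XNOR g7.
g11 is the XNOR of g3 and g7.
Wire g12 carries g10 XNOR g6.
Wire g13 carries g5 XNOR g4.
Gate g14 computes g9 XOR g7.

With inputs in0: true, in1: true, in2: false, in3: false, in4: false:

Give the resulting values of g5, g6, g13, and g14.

g2 = in0 OR in3 = true OR false = true
g3 = in4 XOR g2 = false XOR true = true
g4 = g3 XOR g2 = true XOR true = false
g5 = in1 XOR g3 = true XOR true = false
g6 = g3 XNOR g4 = true XNOR false = false
g7 = g5 XOR g4 = false XOR false = false
g8 = g7 XOR g2 = false XOR true = true
g9 = g8 XOR g2 = true XOR true = false
g13 = g5 XNOR g4 = false XNOR false = true
g14 = g9 XOR g7 = false XOR false = false

g5 = false; g6 = false; g13 = true; g14 = false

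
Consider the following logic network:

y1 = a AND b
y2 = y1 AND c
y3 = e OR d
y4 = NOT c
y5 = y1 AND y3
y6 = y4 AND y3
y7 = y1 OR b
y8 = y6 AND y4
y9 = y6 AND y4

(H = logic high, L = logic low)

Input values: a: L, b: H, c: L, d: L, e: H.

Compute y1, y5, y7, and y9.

y1 = a AND b = L AND H = L
y3 = e OR d = H OR L = H
y4 = NOT c = NOT L = H
y5 = y1 AND y3 = L AND H = L
y6 = y4 AND y3 = H AND H = H
y7 = y1 OR b = L OR H = H
y9 = y6 AND y4 = H AND H = H

y1 = L; y5 = L; y7 = H; y9 = H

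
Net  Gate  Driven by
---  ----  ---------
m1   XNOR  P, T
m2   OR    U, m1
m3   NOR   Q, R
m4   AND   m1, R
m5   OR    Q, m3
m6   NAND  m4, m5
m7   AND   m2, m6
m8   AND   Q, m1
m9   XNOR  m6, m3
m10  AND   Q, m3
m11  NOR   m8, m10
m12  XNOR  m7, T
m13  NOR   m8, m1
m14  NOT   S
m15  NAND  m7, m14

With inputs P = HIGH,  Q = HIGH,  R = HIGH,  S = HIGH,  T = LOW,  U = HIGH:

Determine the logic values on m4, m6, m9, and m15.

m4 = LOW, m6 = HIGH, m9 = LOW, m15 = HIGH

m1 = P XNOR T = HIGH XNOR LOW = LOW
m2 = U OR m1 = HIGH OR LOW = HIGH
m3 = Q NOR R = HIGH NOR HIGH = LOW
m4 = m1 AND R = LOW AND HIGH = LOW
m5 = Q OR m3 = HIGH OR LOW = HIGH
m6 = m4 NAND m5 = LOW NAND HIGH = HIGH
m7 = m2 AND m6 = HIGH AND HIGH = HIGH
m9 = m6 XNOR m3 = HIGH XNOR LOW = LOW
m14 = NOT S = NOT HIGH = LOW
m15 = m7 NAND m14 = HIGH NAND LOW = HIGH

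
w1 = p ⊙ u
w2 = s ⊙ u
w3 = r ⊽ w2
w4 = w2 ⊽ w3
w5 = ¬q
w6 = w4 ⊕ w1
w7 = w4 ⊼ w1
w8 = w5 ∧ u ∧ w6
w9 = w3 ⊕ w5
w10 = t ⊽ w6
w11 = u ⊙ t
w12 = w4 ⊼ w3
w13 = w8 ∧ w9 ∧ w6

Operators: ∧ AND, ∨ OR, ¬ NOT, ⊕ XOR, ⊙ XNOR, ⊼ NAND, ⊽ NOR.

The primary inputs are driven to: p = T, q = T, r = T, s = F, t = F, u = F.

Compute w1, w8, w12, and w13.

w1 = F; w8 = F; w12 = T; w13 = F

w1 = p XNOR u = T XNOR F = F
w2 = s XNOR u = F XNOR F = T
w3 = r NOR w2 = T NOR T = F
w4 = w2 NOR w3 = T NOR F = F
w5 = NOT q = NOT T = F
w6 = w4 XOR w1 = F XOR F = F
w8 = w5 AND u AND w6 = F AND F AND F = F
w9 = w3 XOR w5 = F XOR F = F
w12 = w4 NAND w3 = F NAND F = T
w13 = w8 AND w9 AND w6 = F AND F AND F = F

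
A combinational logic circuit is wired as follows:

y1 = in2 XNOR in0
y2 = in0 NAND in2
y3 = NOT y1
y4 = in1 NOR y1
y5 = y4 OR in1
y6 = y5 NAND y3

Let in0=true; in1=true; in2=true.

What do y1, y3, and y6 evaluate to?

y1 = true; y3 = false; y6 = true

y1 = in2 XNOR in0 = true XNOR true = true
y3 = NOT y1 = NOT true = false
y4 = in1 NOR y1 = true NOR true = false
y5 = y4 OR in1 = false OR true = true
y6 = y5 NAND y3 = true NAND false = true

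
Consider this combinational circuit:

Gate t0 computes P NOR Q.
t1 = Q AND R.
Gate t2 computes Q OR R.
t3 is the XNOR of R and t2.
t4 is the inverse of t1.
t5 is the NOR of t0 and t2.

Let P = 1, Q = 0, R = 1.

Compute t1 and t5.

t0 = P NOR Q = 1 NOR 0 = 0
t1 = Q AND R = 0 AND 1 = 0
t2 = Q OR R = 0 OR 1 = 1
t5 = t0 NOR t2 = 0 NOR 1 = 0

t1 = 0, t5 = 0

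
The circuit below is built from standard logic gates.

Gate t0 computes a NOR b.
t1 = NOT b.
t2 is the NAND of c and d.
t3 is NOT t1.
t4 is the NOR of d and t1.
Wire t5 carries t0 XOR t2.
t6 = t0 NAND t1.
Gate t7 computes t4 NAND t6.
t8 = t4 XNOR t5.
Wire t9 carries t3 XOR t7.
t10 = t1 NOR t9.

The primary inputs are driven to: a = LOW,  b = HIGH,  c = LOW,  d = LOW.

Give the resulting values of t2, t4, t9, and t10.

t0 = a NOR b = LOW NOR HIGH = LOW
t1 = NOT b = NOT HIGH = LOW
t2 = c NAND d = LOW NAND LOW = HIGH
t3 = NOT t1 = NOT LOW = HIGH
t4 = d NOR t1 = LOW NOR LOW = HIGH
t6 = t0 NAND t1 = LOW NAND LOW = HIGH
t7 = t4 NAND t6 = HIGH NAND HIGH = LOW
t9 = t3 XOR t7 = HIGH XOR LOW = HIGH
t10 = t1 NOR t9 = LOW NOR HIGH = LOW

t2 = HIGH  t4 = HIGH  t9 = HIGH  t10 = LOW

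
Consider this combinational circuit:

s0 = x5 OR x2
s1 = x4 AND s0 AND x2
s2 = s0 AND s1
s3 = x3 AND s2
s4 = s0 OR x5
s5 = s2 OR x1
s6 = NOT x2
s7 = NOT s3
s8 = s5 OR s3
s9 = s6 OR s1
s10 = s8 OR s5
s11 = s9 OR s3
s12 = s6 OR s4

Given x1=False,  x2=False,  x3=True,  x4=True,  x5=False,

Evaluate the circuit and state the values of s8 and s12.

s8 = False, s12 = True

s0 = x5 OR x2 = False OR False = False
s1 = x4 AND s0 AND x2 = True AND False AND False = False
s2 = s0 AND s1 = False AND False = False
s3 = x3 AND s2 = True AND False = False
s4 = s0 OR x5 = False OR False = False
s5 = s2 OR x1 = False OR False = False
s6 = NOT x2 = NOT False = True
s8 = s5 OR s3 = False OR False = False
s12 = s6 OR s4 = True OR False = True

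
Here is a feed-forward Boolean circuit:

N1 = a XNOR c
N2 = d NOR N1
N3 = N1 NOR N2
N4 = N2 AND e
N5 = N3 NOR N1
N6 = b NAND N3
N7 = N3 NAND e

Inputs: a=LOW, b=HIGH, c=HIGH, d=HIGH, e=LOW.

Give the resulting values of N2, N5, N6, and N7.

N2 = LOW, N5 = LOW, N6 = LOW, N7 = HIGH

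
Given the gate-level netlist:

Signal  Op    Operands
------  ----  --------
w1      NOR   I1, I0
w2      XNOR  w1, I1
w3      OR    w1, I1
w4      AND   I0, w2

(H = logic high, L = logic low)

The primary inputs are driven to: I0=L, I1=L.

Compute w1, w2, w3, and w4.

w1 = H; w2 = L; w3 = H; w4 = L

w1 = I1 NOR I0 = L NOR L = H
w2 = w1 XNOR I1 = H XNOR L = L
w3 = w1 OR I1 = H OR L = H
w4 = I0 AND w2 = L AND L = L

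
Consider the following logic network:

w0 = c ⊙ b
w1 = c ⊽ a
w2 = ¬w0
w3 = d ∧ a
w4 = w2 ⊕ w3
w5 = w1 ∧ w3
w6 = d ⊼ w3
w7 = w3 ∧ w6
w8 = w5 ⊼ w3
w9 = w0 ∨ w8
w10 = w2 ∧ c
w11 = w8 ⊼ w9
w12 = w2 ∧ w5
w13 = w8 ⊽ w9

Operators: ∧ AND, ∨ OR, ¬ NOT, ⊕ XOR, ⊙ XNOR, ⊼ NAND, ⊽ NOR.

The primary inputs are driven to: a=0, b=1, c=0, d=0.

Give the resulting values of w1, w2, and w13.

w1 = 1, w2 = 1, w13 = 0

w0 = c XNOR b = 0 XNOR 1 = 0
w1 = c NOR a = 0 NOR 0 = 1
w2 = NOT w0 = NOT 0 = 1
w3 = d AND a = 0 AND 0 = 0
w5 = w1 AND w3 = 1 AND 0 = 0
w8 = w5 NAND w3 = 0 NAND 0 = 1
w9 = w0 OR w8 = 0 OR 1 = 1
w13 = w8 NOR w9 = 1 NOR 1 = 0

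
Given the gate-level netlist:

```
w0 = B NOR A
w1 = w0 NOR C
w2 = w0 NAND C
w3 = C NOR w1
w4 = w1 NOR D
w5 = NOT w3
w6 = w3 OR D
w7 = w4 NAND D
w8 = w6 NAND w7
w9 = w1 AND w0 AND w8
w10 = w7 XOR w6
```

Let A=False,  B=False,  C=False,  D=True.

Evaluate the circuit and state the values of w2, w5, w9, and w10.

w0 = B NOR A = False NOR False = True
w1 = w0 NOR C = True NOR False = False
w2 = w0 NAND C = True NAND False = True
w3 = C NOR w1 = False NOR False = True
w4 = w1 NOR D = False NOR True = False
w5 = NOT w3 = NOT True = False
w6 = w3 OR D = True OR True = True
w7 = w4 NAND D = False NAND True = True
w8 = w6 NAND w7 = True NAND True = False
w9 = w1 AND w0 AND w8 = False AND True AND False = False
w10 = w7 XOR w6 = True XOR True = False

w2 = True, w5 = False, w9 = False, w10 = False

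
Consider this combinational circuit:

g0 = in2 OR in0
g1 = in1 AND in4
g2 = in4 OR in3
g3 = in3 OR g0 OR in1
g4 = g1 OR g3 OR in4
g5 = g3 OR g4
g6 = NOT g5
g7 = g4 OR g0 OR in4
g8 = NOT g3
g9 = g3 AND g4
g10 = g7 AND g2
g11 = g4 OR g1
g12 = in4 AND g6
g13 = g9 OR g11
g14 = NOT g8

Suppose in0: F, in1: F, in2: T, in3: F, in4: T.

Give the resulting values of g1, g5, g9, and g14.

g1 = F, g5 = T, g9 = T, g14 = T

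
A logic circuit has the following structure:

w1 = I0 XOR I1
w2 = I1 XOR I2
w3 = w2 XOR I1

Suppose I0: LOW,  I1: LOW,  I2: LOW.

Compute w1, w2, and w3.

w1 = LOW; w2 = LOW; w3 = LOW

w1 = I0 XOR I1 = LOW XOR LOW = LOW
w2 = I1 XOR I2 = LOW XOR LOW = LOW
w3 = w2 XOR I1 = LOW XOR LOW = LOW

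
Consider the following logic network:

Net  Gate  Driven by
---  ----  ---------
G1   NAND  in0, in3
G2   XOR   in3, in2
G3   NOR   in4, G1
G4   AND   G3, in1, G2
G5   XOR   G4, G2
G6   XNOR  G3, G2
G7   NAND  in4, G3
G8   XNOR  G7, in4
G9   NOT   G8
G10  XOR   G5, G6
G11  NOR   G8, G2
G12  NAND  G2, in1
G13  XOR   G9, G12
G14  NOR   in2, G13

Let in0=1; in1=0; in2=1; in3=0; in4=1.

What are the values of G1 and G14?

G1 = in0 NAND in3 = 1 NAND 0 = 1
G2 = in3 XOR in2 = 0 XOR 1 = 1
G3 = in4 NOR G1 = 1 NOR 1 = 0
G7 = in4 NAND G3 = 1 NAND 0 = 1
G8 = G7 XNOR in4 = 1 XNOR 1 = 1
G9 = NOT G8 = NOT 1 = 0
G12 = G2 NAND in1 = 1 NAND 0 = 1
G13 = G9 XOR G12 = 0 XOR 1 = 1
G14 = in2 NOR G13 = 1 NOR 1 = 0

G1 = 1, G14 = 0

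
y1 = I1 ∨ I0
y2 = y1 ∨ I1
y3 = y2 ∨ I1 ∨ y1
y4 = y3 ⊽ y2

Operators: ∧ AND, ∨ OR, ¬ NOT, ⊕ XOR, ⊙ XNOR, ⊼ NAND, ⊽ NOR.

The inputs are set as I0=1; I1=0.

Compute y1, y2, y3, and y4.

y1 = 1  y2 = 1  y3 = 1  y4 = 0

y1 = I1 OR I0 = 0 OR 1 = 1
y2 = y1 OR I1 = 1 OR 0 = 1
y3 = y2 OR I1 OR y1 = 1 OR 0 OR 1 = 1
y4 = y3 NOR y2 = 1 NOR 1 = 0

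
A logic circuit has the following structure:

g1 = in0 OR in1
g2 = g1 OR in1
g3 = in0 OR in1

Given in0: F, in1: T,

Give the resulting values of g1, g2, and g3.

g1 = in0 OR in1 = F OR T = T
g2 = g1 OR in1 = T OR T = T
g3 = in0 OR in1 = F OR T = T

g1 = T  g2 = T  g3 = T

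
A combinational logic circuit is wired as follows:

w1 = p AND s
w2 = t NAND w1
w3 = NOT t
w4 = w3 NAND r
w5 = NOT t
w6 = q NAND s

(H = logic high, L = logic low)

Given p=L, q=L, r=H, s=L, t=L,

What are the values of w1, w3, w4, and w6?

w1 = p AND s = L AND L = L
w3 = NOT t = NOT L = H
w4 = w3 NAND r = H NAND H = L
w6 = q NAND s = L NAND L = H

w1 = L  w3 = H  w4 = L  w6 = H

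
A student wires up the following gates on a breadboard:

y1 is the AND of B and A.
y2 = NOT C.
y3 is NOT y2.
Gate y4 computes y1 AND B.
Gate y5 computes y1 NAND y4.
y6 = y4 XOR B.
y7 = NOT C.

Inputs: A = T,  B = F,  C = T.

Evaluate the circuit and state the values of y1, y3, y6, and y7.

y1 = F, y3 = T, y6 = F, y7 = F

y1 = B AND A = F AND T = F
y2 = NOT C = NOT T = F
y3 = NOT y2 = NOT F = T
y4 = y1 AND B = F AND F = F
y6 = y4 XOR B = F XOR F = F
y7 = NOT C = NOT T = F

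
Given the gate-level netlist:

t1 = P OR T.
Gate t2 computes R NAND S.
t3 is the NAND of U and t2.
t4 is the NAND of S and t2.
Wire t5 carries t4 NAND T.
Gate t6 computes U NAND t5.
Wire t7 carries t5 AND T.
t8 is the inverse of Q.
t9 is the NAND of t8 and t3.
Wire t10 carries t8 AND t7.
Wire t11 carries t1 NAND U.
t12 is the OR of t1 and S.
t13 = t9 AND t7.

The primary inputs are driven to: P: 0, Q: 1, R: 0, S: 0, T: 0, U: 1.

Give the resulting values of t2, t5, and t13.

t2 = R NAND S = 0 NAND 0 = 1
t3 = U NAND t2 = 1 NAND 1 = 0
t4 = S NAND t2 = 0 NAND 1 = 1
t5 = t4 NAND T = 1 NAND 0 = 1
t7 = t5 AND T = 1 AND 0 = 0
t8 = NOT Q = NOT 1 = 0
t9 = t8 NAND t3 = 0 NAND 0 = 1
t13 = t9 AND t7 = 1 AND 0 = 0

t2 = 1; t5 = 1; t13 = 0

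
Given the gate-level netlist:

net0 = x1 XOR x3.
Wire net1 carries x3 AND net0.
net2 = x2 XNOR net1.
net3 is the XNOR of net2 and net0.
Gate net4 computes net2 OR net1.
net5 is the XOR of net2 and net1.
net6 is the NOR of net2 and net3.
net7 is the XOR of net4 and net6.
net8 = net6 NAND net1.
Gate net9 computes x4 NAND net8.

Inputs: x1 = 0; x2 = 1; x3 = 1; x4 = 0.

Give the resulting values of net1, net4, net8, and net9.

net1 = 1; net4 = 1; net8 = 1; net9 = 1

net0 = x1 XOR x3 = 0 XOR 1 = 1
net1 = x3 AND net0 = 1 AND 1 = 1
net2 = x2 XNOR net1 = 1 XNOR 1 = 1
net3 = net2 XNOR net0 = 1 XNOR 1 = 1
net4 = net2 OR net1 = 1 OR 1 = 1
net6 = net2 NOR net3 = 1 NOR 1 = 0
net8 = net6 NAND net1 = 0 NAND 1 = 1
net9 = x4 NAND net8 = 0 NAND 1 = 1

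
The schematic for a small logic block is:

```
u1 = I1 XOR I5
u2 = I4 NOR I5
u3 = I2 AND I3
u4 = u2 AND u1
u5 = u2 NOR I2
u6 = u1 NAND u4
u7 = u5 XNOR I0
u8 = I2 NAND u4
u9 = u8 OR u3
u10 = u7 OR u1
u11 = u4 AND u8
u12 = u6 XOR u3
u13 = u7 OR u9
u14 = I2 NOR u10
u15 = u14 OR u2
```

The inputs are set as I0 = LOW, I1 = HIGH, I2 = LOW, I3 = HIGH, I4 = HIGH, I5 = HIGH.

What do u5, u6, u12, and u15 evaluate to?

u5 = HIGH  u6 = HIGH  u12 = HIGH  u15 = HIGH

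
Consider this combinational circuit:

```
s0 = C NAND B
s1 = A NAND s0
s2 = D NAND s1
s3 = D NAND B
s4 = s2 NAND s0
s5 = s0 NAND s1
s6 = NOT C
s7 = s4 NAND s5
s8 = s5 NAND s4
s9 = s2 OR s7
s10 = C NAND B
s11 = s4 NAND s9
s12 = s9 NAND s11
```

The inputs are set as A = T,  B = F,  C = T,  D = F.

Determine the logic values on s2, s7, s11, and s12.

s0 = C NAND B = T NAND F = T
s1 = A NAND s0 = T NAND T = F
s2 = D NAND s1 = F NAND F = T
s4 = s2 NAND s0 = T NAND T = F
s5 = s0 NAND s1 = T NAND F = T
s7 = s4 NAND s5 = F NAND T = T
s9 = s2 OR s7 = T OR T = T
s11 = s4 NAND s9 = F NAND T = T
s12 = s9 NAND s11 = T NAND T = F

s2 = T, s7 = T, s11 = T, s12 = F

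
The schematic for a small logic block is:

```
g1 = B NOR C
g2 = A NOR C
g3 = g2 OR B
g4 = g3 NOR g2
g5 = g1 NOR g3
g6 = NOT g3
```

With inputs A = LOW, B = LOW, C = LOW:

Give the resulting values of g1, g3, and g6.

g1 = B NOR C = LOW NOR LOW = HIGH
g2 = A NOR C = LOW NOR LOW = HIGH
g3 = g2 OR B = HIGH OR LOW = HIGH
g6 = NOT g3 = NOT HIGH = LOW

g1 = HIGH  g3 = HIGH  g6 = LOW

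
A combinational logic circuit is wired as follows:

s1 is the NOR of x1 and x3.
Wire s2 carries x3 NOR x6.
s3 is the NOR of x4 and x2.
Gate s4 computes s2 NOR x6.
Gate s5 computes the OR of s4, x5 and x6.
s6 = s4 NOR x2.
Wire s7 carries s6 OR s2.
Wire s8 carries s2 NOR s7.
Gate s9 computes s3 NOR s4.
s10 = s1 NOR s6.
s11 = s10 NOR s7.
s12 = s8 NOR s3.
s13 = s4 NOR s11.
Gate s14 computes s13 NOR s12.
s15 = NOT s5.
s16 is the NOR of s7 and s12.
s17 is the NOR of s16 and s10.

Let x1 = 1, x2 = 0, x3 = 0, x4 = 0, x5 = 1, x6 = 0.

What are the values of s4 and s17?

s4 = 0; s17 = 1

s1 = x1 NOR x3 = 1 NOR 0 = 0
s2 = x3 NOR x6 = 0 NOR 0 = 1
s3 = x4 NOR x2 = 0 NOR 0 = 1
s4 = s2 NOR x6 = 1 NOR 0 = 0
s6 = s4 NOR x2 = 0 NOR 0 = 1
s7 = s6 OR s2 = 1 OR 1 = 1
s8 = s2 NOR s7 = 1 NOR 1 = 0
s10 = s1 NOR s6 = 0 NOR 1 = 0
s12 = s8 NOR s3 = 0 NOR 1 = 0
s16 = s7 NOR s12 = 1 NOR 0 = 0
s17 = s16 NOR s10 = 0 NOR 0 = 1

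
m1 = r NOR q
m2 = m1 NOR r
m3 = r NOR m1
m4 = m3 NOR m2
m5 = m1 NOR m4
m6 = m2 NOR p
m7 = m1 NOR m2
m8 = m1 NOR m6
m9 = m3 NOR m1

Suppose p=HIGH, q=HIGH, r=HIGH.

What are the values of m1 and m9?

m1 = r NOR q = HIGH NOR HIGH = LOW
m3 = r NOR m1 = HIGH NOR LOW = LOW
m9 = m3 NOR m1 = LOW NOR LOW = HIGH

m1 = LOW; m9 = HIGH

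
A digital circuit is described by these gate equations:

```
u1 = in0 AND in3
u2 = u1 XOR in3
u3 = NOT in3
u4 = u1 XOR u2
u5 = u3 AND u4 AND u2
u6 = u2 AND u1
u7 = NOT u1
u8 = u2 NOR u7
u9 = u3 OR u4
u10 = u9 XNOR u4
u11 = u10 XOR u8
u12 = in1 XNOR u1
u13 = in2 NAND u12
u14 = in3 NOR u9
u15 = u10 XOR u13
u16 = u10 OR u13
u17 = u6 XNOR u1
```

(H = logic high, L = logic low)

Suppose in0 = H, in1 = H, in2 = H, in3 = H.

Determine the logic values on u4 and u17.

u4 = H; u17 = L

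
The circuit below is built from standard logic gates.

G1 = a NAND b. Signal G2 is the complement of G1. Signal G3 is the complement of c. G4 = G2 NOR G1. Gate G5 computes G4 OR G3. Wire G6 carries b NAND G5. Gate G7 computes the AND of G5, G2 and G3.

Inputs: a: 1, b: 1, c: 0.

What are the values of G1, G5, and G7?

G1 = a NAND b = 1 NAND 1 = 0
G2 = NOT G1 = NOT 0 = 1
G3 = NOT c = NOT 0 = 1
G4 = G2 NOR G1 = 1 NOR 0 = 0
G5 = G4 OR G3 = 0 OR 1 = 1
G7 = G5 AND G2 AND G3 = 1 AND 1 AND 1 = 1

G1 = 0, G5 = 1, G7 = 1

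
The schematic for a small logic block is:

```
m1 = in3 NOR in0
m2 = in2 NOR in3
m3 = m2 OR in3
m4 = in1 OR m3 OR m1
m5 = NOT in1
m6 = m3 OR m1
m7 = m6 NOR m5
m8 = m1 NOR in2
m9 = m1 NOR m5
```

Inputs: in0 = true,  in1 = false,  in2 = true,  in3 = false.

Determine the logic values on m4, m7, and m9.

m1 = in3 NOR in0 = false NOR true = false
m2 = in2 NOR in3 = true NOR false = false
m3 = m2 OR in3 = false OR false = false
m4 = in1 OR m3 OR m1 = false OR false OR false = false
m5 = NOT in1 = NOT false = true
m6 = m3 OR m1 = false OR false = false
m7 = m6 NOR m5 = false NOR true = false
m9 = m1 NOR m5 = false NOR true = false

m4 = false; m7 = false; m9 = false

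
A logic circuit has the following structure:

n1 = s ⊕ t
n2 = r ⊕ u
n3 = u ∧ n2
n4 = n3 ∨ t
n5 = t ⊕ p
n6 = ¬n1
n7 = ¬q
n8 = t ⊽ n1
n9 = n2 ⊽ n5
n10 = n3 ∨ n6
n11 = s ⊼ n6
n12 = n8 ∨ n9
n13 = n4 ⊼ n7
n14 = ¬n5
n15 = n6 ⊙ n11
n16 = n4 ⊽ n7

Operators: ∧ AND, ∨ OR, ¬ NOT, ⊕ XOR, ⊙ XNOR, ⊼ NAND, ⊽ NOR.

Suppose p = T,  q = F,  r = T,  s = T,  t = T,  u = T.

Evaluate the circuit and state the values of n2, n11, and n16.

n1 = s XOR t = T XOR T = F
n2 = r XOR u = T XOR T = F
n3 = u AND n2 = T AND F = F
n4 = n3 OR t = F OR T = T
n6 = NOT n1 = NOT F = T
n7 = NOT q = NOT F = T
n11 = s NAND n6 = T NAND T = F
n16 = n4 NOR n7 = T NOR T = F

n2 = F  n11 = F  n16 = F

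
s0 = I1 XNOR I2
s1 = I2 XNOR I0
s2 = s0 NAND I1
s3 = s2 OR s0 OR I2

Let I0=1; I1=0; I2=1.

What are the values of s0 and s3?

s0 = 0, s3 = 1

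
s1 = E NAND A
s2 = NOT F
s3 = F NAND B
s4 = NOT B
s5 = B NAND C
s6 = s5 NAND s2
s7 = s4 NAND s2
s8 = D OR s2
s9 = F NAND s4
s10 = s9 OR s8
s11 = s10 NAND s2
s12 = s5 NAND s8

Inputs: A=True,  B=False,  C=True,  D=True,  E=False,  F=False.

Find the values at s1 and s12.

s1 = E NAND A = False NAND True = True
s2 = NOT F = NOT False = True
s5 = B NAND C = False NAND True = True
s8 = D OR s2 = True OR True = True
s12 = s5 NAND s8 = True NAND True = False

s1 = True, s12 = False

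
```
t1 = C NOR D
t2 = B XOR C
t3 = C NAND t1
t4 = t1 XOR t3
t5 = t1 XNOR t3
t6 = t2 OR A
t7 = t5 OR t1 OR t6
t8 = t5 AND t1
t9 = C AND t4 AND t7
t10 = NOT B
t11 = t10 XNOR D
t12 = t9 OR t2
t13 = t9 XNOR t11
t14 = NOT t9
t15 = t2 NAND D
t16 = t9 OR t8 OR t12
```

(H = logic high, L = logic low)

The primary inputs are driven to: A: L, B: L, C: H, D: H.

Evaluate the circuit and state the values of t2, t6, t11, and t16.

t1 = C NOR D = H NOR H = L
t2 = B XOR C = L XOR H = H
t3 = C NAND t1 = H NAND L = H
t4 = t1 XOR t3 = L XOR H = H
t5 = t1 XNOR t3 = L XNOR H = L
t6 = t2 OR A = H OR L = H
t7 = t5 OR t1 OR t6 = L OR L OR H = H
t8 = t5 AND t1 = L AND L = L
t9 = C AND t4 AND t7 = H AND H AND H = H
t10 = NOT B = NOT L = H
t11 = t10 XNOR D = H XNOR H = H
t12 = t9 OR t2 = H OR H = H
t16 = t9 OR t8 OR t12 = H OR L OR H = H

t2 = H, t6 = H, t11 = H, t16 = H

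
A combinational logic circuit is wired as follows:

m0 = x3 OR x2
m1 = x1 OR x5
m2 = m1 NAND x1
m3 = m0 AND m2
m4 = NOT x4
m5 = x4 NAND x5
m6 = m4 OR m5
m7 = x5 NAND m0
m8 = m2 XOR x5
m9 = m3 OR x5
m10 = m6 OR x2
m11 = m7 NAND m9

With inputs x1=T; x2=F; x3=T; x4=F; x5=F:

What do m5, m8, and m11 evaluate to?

m0 = x3 OR x2 = T OR F = T
m1 = x1 OR x5 = T OR F = T
m2 = m1 NAND x1 = T NAND T = F
m3 = m0 AND m2 = T AND F = F
m5 = x4 NAND x5 = F NAND F = T
m7 = x5 NAND m0 = F NAND T = T
m8 = m2 XOR x5 = F XOR F = F
m9 = m3 OR x5 = F OR F = F
m11 = m7 NAND m9 = T NAND F = T

m5 = T, m8 = F, m11 = T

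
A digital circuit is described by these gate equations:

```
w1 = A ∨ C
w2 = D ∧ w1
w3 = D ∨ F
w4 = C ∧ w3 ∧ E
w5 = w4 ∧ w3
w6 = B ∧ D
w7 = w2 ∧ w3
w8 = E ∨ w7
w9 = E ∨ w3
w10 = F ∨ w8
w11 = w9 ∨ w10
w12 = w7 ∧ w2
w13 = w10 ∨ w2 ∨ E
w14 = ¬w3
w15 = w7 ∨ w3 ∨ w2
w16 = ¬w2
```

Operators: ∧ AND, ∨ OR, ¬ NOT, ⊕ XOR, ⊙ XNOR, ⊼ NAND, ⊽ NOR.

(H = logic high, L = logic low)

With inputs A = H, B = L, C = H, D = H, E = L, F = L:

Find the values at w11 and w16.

w1 = A OR C = H OR H = H
w2 = D AND w1 = H AND H = H
w3 = D OR F = H OR L = H
w7 = w2 AND w3 = H AND H = H
w8 = E OR w7 = L OR H = H
w9 = E OR w3 = L OR H = H
w10 = F OR w8 = L OR H = H
w11 = w9 OR w10 = H OR H = H
w16 = NOT w2 = NOT H = L

w11 = H; w16 = L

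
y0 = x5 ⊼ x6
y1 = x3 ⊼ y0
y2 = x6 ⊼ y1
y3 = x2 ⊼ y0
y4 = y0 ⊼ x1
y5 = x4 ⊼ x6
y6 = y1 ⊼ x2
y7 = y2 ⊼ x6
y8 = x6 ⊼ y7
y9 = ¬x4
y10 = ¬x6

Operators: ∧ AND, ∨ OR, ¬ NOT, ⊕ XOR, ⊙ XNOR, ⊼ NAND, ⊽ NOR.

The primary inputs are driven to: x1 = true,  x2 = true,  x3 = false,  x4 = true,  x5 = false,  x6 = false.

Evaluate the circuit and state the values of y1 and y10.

y1 = true; y10 = true

y0 = x5 NAND x6 = false NAND false = true
y1 = x3 NAND y0 = false NAND true = true
y10 = NOT x6 = NOT false = true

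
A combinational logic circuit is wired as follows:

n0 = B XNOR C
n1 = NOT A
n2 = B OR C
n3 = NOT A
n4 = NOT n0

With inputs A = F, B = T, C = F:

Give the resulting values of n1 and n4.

n0 = B XNOR C = T XNOR F = F
n1 = NOT A = NOT F = T
n4 = NOT n0 = NOT F = T

n1 = T, n4 = T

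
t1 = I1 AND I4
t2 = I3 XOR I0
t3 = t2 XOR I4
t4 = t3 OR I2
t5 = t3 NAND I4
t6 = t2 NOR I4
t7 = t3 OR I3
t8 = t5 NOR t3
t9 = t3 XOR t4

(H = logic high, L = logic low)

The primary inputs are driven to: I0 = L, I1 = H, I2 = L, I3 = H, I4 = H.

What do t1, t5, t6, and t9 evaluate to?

t1 = H  t5 = H  t6 = L  t9 = L

t1 = I1 AND I4 = H AND H = H
t2 = I3 XOR I0 = H XOR L = H
t3 = t2 XOR I4 = H XOR H = L
t4 = t3 OR I2 = L OR L = L
t5 = t3 NAND I4 = L NAND H = H
t6 = t2 NOR I4 = H NOR H = L
t9 = t3 XOR t4 = L XOR L = L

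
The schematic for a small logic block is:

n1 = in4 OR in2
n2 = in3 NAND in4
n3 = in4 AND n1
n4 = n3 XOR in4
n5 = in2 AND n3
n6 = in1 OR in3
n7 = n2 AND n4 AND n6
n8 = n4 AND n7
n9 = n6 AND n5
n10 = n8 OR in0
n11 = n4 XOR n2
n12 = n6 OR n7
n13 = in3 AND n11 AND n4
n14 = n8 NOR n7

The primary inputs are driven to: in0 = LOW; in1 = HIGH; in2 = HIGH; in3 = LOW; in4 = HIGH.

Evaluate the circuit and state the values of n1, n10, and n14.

n1 = HIGH, n10 = LOW, n14 = HIGH

n1 = in4 OR in2 = HIGH OR HIGH = HIGH
n2 = in3 NAND in4 = LOW NAND HIGH = HIGH
n3 = in4 AND n1 = HIGH AND HIGH = HIGH
n4 = n3 XOR in4 = HIGH XOR HIGH = LOW
n6 = in1 OR in3 = HIGH OR LOW = HIGH
n7 = n2 AND n4 AND n6 = HIGH AND LOW AND HIGH = LOW
n8 = n4 AND n7 = LOW AND LOW = LOW
n10 = n8 OR in0 = LOW OR LOW = LOW
n14 = n8 NOR n7 = LOW NOR LOW = HIGH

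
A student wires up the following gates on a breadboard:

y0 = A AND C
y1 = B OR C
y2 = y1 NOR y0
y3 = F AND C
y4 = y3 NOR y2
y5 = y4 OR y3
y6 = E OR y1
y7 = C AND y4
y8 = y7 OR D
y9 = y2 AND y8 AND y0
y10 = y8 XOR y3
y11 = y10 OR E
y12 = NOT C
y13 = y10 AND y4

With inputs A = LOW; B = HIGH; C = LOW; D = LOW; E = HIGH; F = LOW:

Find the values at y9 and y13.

y9 = LOW, y13 = LOW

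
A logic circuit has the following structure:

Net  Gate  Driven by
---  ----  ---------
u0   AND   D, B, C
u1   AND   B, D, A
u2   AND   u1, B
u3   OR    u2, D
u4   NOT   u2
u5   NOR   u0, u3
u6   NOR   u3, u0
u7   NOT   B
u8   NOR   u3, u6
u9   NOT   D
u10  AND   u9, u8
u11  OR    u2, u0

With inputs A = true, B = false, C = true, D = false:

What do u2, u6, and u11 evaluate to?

u2 = false, u6 = true, u11 = false

u0 = D AND B AND C = false AND false AND true = false
u1 = B AND D AND A = false AND false AND true = false
u2 = u1 AND B = false AND false = false
u3 = u2 OR D = false OR false = false
u6 = u3 NOR u0 = false NOR false = true
u11 = u2 OR u0 = false OR false = false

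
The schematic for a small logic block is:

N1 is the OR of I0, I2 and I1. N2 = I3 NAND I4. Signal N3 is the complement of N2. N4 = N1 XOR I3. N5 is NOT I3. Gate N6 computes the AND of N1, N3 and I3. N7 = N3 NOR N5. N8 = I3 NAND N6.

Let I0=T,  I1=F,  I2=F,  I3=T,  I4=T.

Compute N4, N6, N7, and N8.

N1 = I0 OR I2 OR I1 = T OR F OR F = T
N2 = I3 NAND I4 = T NAND T = F
N3 = NOT N2 = NOT F = T
N4 = N1 XOR I3 = T XOR T = F
N5 = NOT I3 = NOT T = F
N6 = N1 AND N3 AND I3 = T AND T AND T = T
N7 = N3 NOR N5 = T NOR F = F
N8 = I3 NAND N6 = T NAND T = F

N4 = F, N6 = T, N7 = F, N8 = F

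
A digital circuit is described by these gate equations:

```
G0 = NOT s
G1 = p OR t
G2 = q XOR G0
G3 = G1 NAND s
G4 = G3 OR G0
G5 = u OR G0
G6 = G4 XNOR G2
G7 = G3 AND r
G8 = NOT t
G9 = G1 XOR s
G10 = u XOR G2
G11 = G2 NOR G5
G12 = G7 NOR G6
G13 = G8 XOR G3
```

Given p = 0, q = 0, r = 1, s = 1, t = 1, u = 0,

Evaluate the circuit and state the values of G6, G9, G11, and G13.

G0 = NOT s = NOT 1 = 0
G1 = p OR t = 0 OR 1 = 1
G2 = q XOR G0 = 0 XOR 0 = 0
G3 = G1 NAND s = 1 NAND 1 = 0
G4 = G3 OR G0 = 0 OR 0 = 0
G5 = u OR G0 = 0 OR 0 = 0
G6 = G4 XNOR G2 = 0 XNOR 0 = 1
G8 = NOT t = NOT 1 = 0
G9 = G1 XOR s = 1 XOR 1 = 0
G11 = G2 NOR G5 = 0 NOR 0 = 1
G13 = G8 XOR G3 = 0 XOR 0 = 0

G6 = 1, G9 = 0, G11 = 1, G13 = 0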